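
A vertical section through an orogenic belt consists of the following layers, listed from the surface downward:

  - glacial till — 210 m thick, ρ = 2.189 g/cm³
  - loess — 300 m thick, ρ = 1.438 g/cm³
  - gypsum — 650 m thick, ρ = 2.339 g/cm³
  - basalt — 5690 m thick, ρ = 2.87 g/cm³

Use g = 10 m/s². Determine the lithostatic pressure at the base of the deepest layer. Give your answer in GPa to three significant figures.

glacial till: 2189 kg/m³ × 10 m/s² × 210 m = 4.597×10^6 Pa = 4.597×10^-3 GPa
loess: 1438 kg/m³ × 10 m/s² × 300 m = 4.314×10^6 Pa = 4.314×10^-3 GPa
gypsum: 2339 kg/m³ × 10 m/s² × 650 m = 1.520×10^7 Pa = 0.01520 GPa
basalt: 2870 kg/m³ × 10 m/s² × 5690 m = 1.633×10^8 Pa = 0.1633 GPa
Total = 4.597×10^-3 + 4.314×10^-3 + 0.01520 + 0.1633 = 0.18742 GPa

0.187 GPa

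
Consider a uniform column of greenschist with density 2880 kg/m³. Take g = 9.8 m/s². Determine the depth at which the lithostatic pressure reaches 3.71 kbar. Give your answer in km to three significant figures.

h = P/(ρg) = 3.71 kbar / (2880 kg/m³ × 9.8 m/s²) = 3.710×10^8 Pa / 28224 Pa/m = 13145 m
= 13.145 km

13.1 km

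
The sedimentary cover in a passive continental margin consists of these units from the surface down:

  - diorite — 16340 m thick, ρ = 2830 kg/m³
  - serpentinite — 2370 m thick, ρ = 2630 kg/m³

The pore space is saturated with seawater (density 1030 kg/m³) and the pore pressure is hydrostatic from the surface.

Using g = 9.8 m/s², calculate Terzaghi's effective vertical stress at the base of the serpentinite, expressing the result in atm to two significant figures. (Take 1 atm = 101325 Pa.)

Overburden (lithostatic) stress σ_v:
diorite: 2830 kg/m³ × 9.8 m/s² × 16340 m = 4.532×10^8 Pa = 453.2 MPa
serpentinite: 2630 kg/m³ × 9.8 m/s² × 2370 m = 6.108×10^7 Pa = 61.08 MPa
Total = 453.2 + 61.08 = 514.26 MPa
Pore pressure P_p = 1030 kg/m³ × 9.8 m/s² × 18710 m = 1.889×10^8 Pa = 188.9 MPa
Effective stress σ' = σ_v − P_p = 514.3 − 188.9 = 325.40 MPa = 3211.4 atm

3200 atm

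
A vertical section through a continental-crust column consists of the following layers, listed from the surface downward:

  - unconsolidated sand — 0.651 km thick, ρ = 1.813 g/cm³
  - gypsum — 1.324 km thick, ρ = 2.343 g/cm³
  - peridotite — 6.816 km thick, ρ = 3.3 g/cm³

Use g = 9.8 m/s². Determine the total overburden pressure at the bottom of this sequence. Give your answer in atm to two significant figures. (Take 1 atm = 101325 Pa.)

unconsolidated sand: 1813 kg/m³ × 9.8 m/s² × 651 m = 1.157×10^7 Pa = 114.2 atm
gypsum: 2343 kg/m³ × 9.8 m/s² × 1324 m = 3.040×10^7 Pa = 300.0 atm
peridotite: 3300 kg/m³ × 9.8 m/s² × 6816 m = 2.204×10^8 Pa = 2175 atm
Total = 114.2 + 300.0 + 2175 = 2589.7 atm

2600 atm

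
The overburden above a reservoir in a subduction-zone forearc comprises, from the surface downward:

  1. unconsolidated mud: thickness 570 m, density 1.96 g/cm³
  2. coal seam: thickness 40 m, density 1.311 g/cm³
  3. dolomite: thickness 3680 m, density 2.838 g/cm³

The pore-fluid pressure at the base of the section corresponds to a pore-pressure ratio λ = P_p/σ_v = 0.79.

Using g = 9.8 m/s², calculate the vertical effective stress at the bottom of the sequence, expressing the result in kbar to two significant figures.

0.24 kbar

Overburden (lithostatic) stress σ_v:
unconsolidated mud: 1960 kg/m³ × 9.8 m/s² × 570 m = 1.095×10^7 Pa = 10.95 MPa
coal seam: 1311 kg/m³ × 9.8 m/s² × 40 m = 5.139×10^5 Pa = 0.5139 MPa
dolomite: 2838 kg/m³ × 9.8 m/s² × 3680 m = 1.023×10^8 Pa = 102.3 MPa
Total = 10.95 + 0.5139 + 102.3 = 113.81 MPa
Pore pressure P_p = λ·σ_v = 0.79 × 113.8 MPa = 89.91 MPa
Effective stress σ' = σ_v − P_p = 113.8 − 89.91 = 23.901 MPa = 0.23901 kbar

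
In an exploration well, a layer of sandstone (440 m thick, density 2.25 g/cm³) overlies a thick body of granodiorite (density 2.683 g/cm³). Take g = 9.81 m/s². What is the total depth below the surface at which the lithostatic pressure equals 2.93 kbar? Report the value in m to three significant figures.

11200 m

Pressure at base of upper layers: 2250×9.81×440 = 9.712×10^6 Pa = 0.09712 kbar
Remaining pressure to be supplied by granodiorite: 2.930×10^8 − 9.712×10^6 = 2.833×10^8 Pa
Additional depth in granodiorite = 2.833×10^8 Pa / (2683 kg/m³ × 9.81 m/s²) = 10763 m
Total depth = 440 m + 10763 m = 11203 m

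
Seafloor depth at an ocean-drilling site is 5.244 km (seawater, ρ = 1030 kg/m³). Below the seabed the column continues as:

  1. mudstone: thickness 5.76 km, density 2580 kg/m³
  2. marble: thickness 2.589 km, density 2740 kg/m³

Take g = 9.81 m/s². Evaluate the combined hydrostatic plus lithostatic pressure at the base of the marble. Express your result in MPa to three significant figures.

268 MPa

seawater: 1030 kg/m³ × 9.81 m/s² × 5244 m = 5.299×10^7 Pa = 52.99 MPa
mudstone: 2580 kg/m³ × 9.81 m/s² × 5760 m = 1.458×10^8 Pa = 145.8 MPa
marble: 2740 kg/m³ × 9.81 m/s² × 2589 m = 6.959×10^7 Pa = 69.59 MPa
Total = 52.99 + 145.8 + 69.59 = 268.36 MPa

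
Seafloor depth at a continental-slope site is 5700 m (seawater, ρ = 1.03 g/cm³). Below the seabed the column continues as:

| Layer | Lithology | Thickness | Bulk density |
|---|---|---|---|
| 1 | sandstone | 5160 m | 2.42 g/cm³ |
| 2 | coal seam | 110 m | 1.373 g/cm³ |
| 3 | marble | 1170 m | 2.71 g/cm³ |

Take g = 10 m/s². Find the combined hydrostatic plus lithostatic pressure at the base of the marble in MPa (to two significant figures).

220 MPa

seawater: 1030 kg/m³ × 10 m/s² × 5700 m = 5.871×10^7 Pa = 58.71 MPa
sandstone: 2420 kg/m³ × 10 m/s² × 5160 m = 1.249×10^8 Pa = 124.9 MPa
coal seam: 1373 kg/m³ × 10 m/s² × 110 m = 1.510×10^6 Pa = 1.510 MPa
marble: 2710 kg/m³ × 10 m/s² × 1170 m = 3.171×10^7 Pa = 31.71 MPa
Total = 58.71 + 124.9 + 1.510 + 31.71 = 216.80 MPa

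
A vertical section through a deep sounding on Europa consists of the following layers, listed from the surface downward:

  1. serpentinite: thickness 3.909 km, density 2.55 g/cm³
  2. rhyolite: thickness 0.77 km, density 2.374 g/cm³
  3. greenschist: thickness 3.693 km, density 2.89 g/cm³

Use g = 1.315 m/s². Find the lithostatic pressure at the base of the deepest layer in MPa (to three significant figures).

serpentinite: 2550 kg/m³ × 1.315 m/s² × 3909 m = 1.311×10^7 Pa = 13.11 MPa
rhyolite: 2374 kg/m³ × 1.315 m/s² × 770 m = 2.404×10^6 Pa = 2.404 MPa
greenschist: 2890 kg/m³ × 1.315 m/s² × 3693 m = 1.403×10^7 Pa = 14.03 MPa
Total = 13.11 + 2.404 + 14.03 = 29.546 MPa

29.5 MPa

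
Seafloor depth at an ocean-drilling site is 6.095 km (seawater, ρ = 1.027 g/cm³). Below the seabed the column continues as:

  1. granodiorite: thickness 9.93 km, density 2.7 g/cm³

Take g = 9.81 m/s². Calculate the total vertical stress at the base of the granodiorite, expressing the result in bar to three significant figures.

3240 bar

seawater: 1027 kg/m³ × 9.81 m/s² × 6095 m = 6.141×10^7 Pa = 614.1 bar
granodiorite: 2700 kg/m³ × 9.81 m/s² × 9930 m = 2.630×10^8 Pa = 2630 bar
Total = 614.1 + 2630 = 3244.2 bar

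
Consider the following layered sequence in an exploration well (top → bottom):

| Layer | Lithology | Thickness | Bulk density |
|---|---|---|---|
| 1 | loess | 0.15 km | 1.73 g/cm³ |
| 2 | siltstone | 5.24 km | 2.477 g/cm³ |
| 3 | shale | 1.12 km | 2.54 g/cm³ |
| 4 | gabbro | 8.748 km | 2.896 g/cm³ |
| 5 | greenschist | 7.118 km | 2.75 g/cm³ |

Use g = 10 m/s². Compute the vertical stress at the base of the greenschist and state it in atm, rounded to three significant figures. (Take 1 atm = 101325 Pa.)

6020 atm

loess: 1730 kg/m³ × 10 m/s² × 150 m = 2.595×10^6 Pa = 25.61 atm
siltstone: 2477 kg/m³ × 10 m/s² × 5240 m = 1.298×10^8 Pa = 1281 atm
shale: 2540 kg/m³ × 10 m/s² × 1120 m = 2.845×10^7 Pa = 280.8 atm
gabbro: 2896 kg/m³ × 10 m/s² × 8748 m = 2.533×10^8 Pa = 2500 atm
greenschist: 2750 kg/m³ × 10 m/s² × 7118 m = 1.957×10^8 Pa = 1932 atm
Total = 25.61 + 1281 + 280.8 + 2500 + 1932 = 6019.5 atm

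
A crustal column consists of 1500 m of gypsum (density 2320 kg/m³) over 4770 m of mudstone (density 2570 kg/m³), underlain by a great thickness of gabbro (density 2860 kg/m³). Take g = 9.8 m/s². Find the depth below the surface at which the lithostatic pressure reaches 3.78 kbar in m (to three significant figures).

Pressure at base of upper layers: 2320×9.8×1500 + 2570×9.8×4770 = 1.542×10^8 Pa = 1.542 kbar
Remaining pressure to be supplied by gabbro: 3.780×10^8 − 1.542×10^8 = 2.238×10^8 Pa
Additional depth in gabbro = 2.238×10^8 Pa / (2860 kg/m³ × 9.8 m/s²) = 7983.4 m
Total depth = 6270 m + 7983.4 m = 14253 m

14300 m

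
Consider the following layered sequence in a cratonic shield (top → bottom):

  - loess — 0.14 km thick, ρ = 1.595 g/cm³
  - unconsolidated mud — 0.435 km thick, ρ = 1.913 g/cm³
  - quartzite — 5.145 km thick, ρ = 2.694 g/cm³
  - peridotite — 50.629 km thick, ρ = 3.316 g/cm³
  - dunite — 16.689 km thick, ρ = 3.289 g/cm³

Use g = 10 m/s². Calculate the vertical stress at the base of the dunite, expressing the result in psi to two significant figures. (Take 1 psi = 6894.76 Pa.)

340000 psi

loess: 1595 kg/m³ × 10 m/s² × 140 m = 2.233×10^6 Pa = 323.9 psi
unconsolidated mud: 1913 kg/m³ × 10 m/s² × 435 m = 8.322×10^6 Pa = 1207 psi
quartzite: 2694 kg/m³ × 10 m/s² × 5145 m = 1.386×10^8 Pa = 20103 psi
peridotite: 3316 kg/m³ × 10 m/s² × 50629 m = 1.679×10^9 Pa = 2.435×10^5 psi
dunite: 3289 kg/m³ × 10 m/s² × 16689 m = 5.489×10^8 Pa = 79611 psi
Total = 323.9 + 1207 + 20103 + 2.435×10^5 + 79611 = 3.4474×10^5 psi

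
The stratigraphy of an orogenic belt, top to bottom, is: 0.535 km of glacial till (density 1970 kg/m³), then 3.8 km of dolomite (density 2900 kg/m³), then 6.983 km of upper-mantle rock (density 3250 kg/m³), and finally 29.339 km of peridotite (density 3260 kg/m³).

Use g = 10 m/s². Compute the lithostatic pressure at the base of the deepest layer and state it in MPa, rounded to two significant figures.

1300 MPa

glacial till: 1970 kg/m³ × 10 m/s² × 535 m = 1.054×10^7 Pa = 10.54 MPa
dolomite: 2900 kg/m³ × 10 m/s² × 3800 m = 1.102×10^8 Pa = 110.2 MPa
upper-mantle rock: 3250 kg/m³ × 10 m/s² × 6983 m = 2.269×10^8 Pa = 226.9 MPa
peridotite: 3260 kg/m³ × 10 m/s² × 29339 m = 9.565×10^8 Pa = 956.5 MPa
Total = 10.54 + 110.2 + 226.9 + 956.5 = 1304.1 MPa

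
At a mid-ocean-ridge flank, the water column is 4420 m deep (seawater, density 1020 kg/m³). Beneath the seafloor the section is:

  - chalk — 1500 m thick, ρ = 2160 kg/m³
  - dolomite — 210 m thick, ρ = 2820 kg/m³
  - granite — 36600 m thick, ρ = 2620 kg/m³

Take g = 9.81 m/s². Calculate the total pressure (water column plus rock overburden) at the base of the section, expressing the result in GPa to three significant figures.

1.02 GPa

seawater: 1020 kg/m³ × 9.81 m/s² × 4420 m = 4.423×10^7 Pa = 0.04423 GPa
chalk: 2160 kg/m³ × 9.81 m/s² × 1500 m = 3.178×10^7 Pa = 0.03178 GPa
dolomite: 2820 kg/m³ × 9.81 m/s² × 210 m = 5.809×10^6 Pa = 5.809×10^-3 GPa
granite: 2620 kg/m³ × 9.81 m/s² × 36600 m = 9.407×10^8 Pa = 0.9407 GPa
Total = 0.04423 + 0.03178 + 5.809×10^-3 + 0.9407 = 1.0225 GPa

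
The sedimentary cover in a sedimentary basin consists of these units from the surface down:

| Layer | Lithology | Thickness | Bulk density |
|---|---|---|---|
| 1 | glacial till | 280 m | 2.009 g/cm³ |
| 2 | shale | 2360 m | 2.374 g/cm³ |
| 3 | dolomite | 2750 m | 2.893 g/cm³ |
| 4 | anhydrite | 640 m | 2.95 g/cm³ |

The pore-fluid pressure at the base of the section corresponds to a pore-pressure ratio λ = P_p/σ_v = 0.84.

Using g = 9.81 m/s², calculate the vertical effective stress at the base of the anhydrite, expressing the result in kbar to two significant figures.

Overburden (lithostatic) stress σ_v:
glacial till: 2009 kg/m³ × 9.81 m/s² × 280 m = 5.518×10^6 Pa = 5.518 MPa
shale: 2374 kg/m³ × 9.81 m/s² × 2360 m = 5.496×10^7 Pa = 54.96 MPa
dolomite: 2893 kg/m³ × 9.81 m/s² × 2750 m = 7.805×10^7 Pa = 78.05 MPa
anhydrite: 2950 kg/m³ × 9.81 m/s² × 640 m = 1.852×10^7 Pa = 18.52 MPa
Total = 5.518 + 54.96 + 78.05 + 18.52 = 157.05 MPa
Pore pressure P_p = λ·σ_v = 0.84 × 157.0 MPa = 131.9 MPa
Effective stress σ' = σ_v − P_p = 157.0 − 131.9 = 25.128 MPa = 0.25128 kbar

0.25 kbar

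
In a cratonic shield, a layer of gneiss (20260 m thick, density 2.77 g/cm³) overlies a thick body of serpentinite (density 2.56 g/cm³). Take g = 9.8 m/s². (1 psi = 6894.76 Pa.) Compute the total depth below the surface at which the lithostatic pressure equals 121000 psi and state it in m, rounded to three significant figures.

Pressure at base of upper layers: 2770×9.8×20260 = 5.500×10^8 Pa = 79768 psi
Remaining pressure to be supplied by serpentinite: 8.343×10^8 − 5.500×10^8 = 2.843×10^8 Pa
Additional depth in serpentinite = 2.843×10^8 Pa / (2560 kg/m³ × 9.8 m/s²) = 11332 m
Total depth = 20260 m + 11332 m = 31592 m

31600 m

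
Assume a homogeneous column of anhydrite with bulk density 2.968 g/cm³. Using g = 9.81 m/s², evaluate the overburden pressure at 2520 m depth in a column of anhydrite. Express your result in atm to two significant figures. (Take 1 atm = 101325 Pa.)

720 atm

anhydrite: 2968 kg/m³ × 9.81 m/s² × 2520 m = 7.337×10^7 Pa = 724.1 atm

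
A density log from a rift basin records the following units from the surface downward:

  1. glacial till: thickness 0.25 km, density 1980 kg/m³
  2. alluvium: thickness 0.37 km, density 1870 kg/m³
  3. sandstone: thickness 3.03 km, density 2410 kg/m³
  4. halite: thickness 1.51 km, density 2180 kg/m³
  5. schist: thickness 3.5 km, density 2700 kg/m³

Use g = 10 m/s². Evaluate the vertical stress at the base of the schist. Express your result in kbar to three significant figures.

2.12 kbar

glacial till: 1980 kg/m³ × 10 m/s² × 250 m = 4.950×10^6 Pa = 0.04950 kbar
alluvium: 1870 kg/m³ × 10 m/s² × 370 m = 6.919×10^6 Pa = 0.06919 kbar
sandstone: 2410 kg/m³ × 10 m/s² × 3030 m = 7.302×10^7 Pa = 0.7302 kbar
halite: 2180 kg/m³ × 10 m/s² × 1510 m = 3.292×10^7 Pa = 0.3292 kbar
schist: 2700 kg/m³ × 10 m/s² × 3500 m = 9.450×10^7 Pa = 0.9450 kbar
Total = 0.04950 + 0.06919 + 0.7302 + 0.3292 + 0.9450 = 2.1231 kbar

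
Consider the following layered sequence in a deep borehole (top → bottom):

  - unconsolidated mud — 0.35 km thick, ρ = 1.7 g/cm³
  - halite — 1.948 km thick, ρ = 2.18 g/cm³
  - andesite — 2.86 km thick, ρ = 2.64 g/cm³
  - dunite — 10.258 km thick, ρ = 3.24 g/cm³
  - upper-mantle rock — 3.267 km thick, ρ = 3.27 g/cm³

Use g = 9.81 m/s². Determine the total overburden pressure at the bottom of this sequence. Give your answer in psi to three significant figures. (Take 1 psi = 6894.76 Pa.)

unconsolidated mud: 1700 kg/m³ × 9.81 m/s² × 350 m = 5.837×10^6 Pa = 846.6 psi
halite: 2180 kg/m³ × 9.81 m/s² × 1948 m = 4.166×10^7 Pa = 6042 psi
andesite: 2640 kg/m³ × 9.81 m/s² × 2860 m = 7.407×10^7 Pa = 10743 psi
dunite: 3240 kg/m³ × 9.81 m/s² × 10258 m = 3.260×10^8 Pa = 47289 psi
upper-mantle rock: 3270 kg/m³ × 9.81 m/s² × 3267 m = 1.048×10^8 Pa = 15200 psi
Total = 846.6 + 6042 + 10743 + 47289 + 15200 = 80121 psi

80100 psi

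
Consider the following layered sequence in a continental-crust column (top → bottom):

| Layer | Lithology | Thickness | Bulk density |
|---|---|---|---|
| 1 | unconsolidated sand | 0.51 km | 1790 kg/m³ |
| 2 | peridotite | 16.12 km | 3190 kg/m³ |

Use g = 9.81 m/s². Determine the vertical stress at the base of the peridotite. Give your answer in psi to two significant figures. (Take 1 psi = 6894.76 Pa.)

unconsolidated sand: 1790 kg/m³ × 9.81 m/s² × 510 m = 8.956×10^6 Pa = 1299 psi
peridotite: 3190 kg/m³ × 9.81 m/s² × 16120 m = 5.045×10^8 Pa = 73165 psi
Total = 1299 + 73165 = 74464 psi

74000 psi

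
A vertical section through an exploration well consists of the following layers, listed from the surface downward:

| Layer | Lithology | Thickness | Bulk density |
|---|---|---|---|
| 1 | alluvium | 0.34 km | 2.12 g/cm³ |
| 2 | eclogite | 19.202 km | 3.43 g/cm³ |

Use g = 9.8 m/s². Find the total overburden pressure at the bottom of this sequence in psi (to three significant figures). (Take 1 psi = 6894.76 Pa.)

94600 psi

alluvium: 2120 kg/m³ × 9.8 m/s² × 340 m = 7.064×10^6 Pa = 1025 psi
eclogite: 3430 kg/m³ × 9.8 m/s² × 19202 m = 6.455×10^8 Pa = 93615 psi
Total = 1025 + 93615 = 94640 psi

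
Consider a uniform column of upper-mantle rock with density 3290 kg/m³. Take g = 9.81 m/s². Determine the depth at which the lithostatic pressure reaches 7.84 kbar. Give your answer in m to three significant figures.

h = P/(ρg) = 7.84 kbar / (3290 kg/m³ × 9.81 m/s²) = 7.840×10^8 Pa / 32275 Pa/m = 24291 m

24300 m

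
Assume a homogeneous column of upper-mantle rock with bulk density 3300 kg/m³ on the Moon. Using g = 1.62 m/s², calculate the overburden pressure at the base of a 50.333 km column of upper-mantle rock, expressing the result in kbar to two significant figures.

2.7 kbar

upper-mantle rock: 3300 kg/m³ × 1.62 m/s² × 50333 m = 2.691×10^8 Pa = 2.691 kbar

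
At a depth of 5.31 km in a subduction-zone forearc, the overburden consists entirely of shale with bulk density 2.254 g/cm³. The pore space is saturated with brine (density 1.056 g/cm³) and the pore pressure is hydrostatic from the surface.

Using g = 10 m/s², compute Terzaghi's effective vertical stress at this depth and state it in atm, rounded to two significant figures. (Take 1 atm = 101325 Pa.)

630 atm

Overburden (lithostatic) stress σ_v:
shale: 2254 kg/m³ × 10 m/s² × 5310 m = 1.197×10^8 Pa = 119.7 MPa
Pore pressure P_p = 1056 kg/m³ × 10 m/s² × 5310 m = 5.607×10^7 Pa = 56.07 MPa
Effective stress σ' = σ_v − P_p = 119.7 − 56.07 = 63.614 MPa = 627.82 atm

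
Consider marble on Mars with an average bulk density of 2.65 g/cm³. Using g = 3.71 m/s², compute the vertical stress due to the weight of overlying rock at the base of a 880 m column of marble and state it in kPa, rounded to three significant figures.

8650 kPa

marble: 2650 kg/m³ × 3.71 m/s² × 880 m = 8.652×10^6 Pa = 8652 kPa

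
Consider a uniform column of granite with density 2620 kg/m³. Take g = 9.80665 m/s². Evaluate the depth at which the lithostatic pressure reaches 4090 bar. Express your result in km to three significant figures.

15.9 km

h = P/(ρg) = 4090 bar / (2620 kg/m³ × 9.80665 m/s²) = 4.090×10^8 Pa / 25693 Pa/m = 15918 m
= 15.918 km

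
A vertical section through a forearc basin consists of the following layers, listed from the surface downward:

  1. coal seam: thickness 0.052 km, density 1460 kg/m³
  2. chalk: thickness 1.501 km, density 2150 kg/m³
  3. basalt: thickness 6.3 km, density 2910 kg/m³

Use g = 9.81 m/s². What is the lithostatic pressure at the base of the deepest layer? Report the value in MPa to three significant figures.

coal seam: 1460 kg/m³ × 9.81 m/s² × 52 m = 7.448×10^5 Pa = 0.7448 MPa
chalk: 2150 kg/m³ × 9.81 m/s² × 1501 m = 3.166×10^7 Pa = 31.66 MPa
basalt: 2910 kg/m³ × 9.81 m/s² × 6300 m = 1.798×10^8 Pa = 179.8 MPa
Total = 0.7448 + 31.66 + 179.8 = 212.25 MPa

212 MPa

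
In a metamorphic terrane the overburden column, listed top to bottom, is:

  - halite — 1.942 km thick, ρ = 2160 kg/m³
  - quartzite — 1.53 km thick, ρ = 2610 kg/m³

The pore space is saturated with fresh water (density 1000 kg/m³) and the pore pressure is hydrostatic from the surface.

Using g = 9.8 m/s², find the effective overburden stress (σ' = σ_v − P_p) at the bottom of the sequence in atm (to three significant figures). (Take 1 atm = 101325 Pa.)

Overburden (lithostatic) stress σ_v:
halite: 2160 kg/m³ × 9.8 m/s² × 1942 m = 4.111×10^7 Pa = 41.11 MPa
quartzite: 2610 kg/m³ × 9.8 m/s² × 1530 m = 3.913×10^7 Pa = 39.13 MPa
Total = 41.11 + 39.13 = 80.243 MPa
Pore pressure P_p = 1000 kg/m³ × 9.8 m/s² × 3472 m = 3.403×10^7 Pa = 34.03 MPa
Effective stress σ' = σ_v − P_p = 80.24 − 34.03 = 46.217 MPa = 456.13 atm

456 atm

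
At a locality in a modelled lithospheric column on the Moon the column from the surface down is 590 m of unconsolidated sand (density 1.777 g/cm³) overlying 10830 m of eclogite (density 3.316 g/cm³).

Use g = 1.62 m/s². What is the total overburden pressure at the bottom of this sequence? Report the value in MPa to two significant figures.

unconsolidated sand: 1777 kg/m³ × 1.62 m/s² × 590 m = 1.698×10^6 Pa = 1.698 MPa
eclogite: 3316 kg/m³ × 1.62 m/s² × 10830 m = 5.818×10^7 Pa = 58.18 MPa
Total = 1.698 + 58.18 = 59.876 MPa

60 MPa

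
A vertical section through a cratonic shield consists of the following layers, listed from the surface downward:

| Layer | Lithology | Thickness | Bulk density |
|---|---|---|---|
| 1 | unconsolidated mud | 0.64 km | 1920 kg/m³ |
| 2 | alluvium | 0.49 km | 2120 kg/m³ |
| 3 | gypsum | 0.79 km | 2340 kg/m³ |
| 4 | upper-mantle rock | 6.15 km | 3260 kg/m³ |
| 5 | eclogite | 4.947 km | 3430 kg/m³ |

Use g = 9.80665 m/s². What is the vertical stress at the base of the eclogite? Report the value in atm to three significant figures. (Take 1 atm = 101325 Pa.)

unconsolidated mud: 1920 kg/m³ × 9.80665 m/s² × 640 m = 1.205×10^7 Pa = 118.9 atm
alluvium: 2120 kg/m³ × 9.80665 m/s² × 490 m = 1.019×10^7 Pa = 100.5 atm
gypsum: 2340 kg/m³ × 9.80665 m/s² × 790 m = 1.813×10^7 Pa = 178.9 atm
upper-mantle rock: 3260 kg/m³ × 9.80665 m/s² × 6150 m = 1.966×10^8 Pa = 1940 atm
eclogite: 3430 kg/m³ × 9.80665 m/s² × 4947 m = 1.664×10^8 Pa = 1642 atm
Total = 118.9 + 100.5 + 178.9 + 1940 + 1642 = 3981.1 atm

3980 atm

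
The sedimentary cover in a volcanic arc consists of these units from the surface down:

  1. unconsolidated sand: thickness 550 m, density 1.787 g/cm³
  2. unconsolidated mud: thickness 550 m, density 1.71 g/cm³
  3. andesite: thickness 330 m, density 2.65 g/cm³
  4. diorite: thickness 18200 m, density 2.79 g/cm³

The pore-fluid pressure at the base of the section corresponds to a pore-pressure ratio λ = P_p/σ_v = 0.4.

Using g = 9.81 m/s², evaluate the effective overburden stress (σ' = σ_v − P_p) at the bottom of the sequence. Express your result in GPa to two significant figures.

0.32 GPa

Overburden (lithostatic) stress σ_v:
unconsolidated sand: 1787 kg/m³ × 9.81 m/s² × 550 m = 9.642×10^6 Pa = 9.642 MPa
unconsolidated mud: 1710 kg/m³ × 9.81 m/s² × 550 m = 9.226×10^6 Pa = 9.226 MPa
andesite: 2650 kg/m³ × 9.81 m/s² × 330 m = 8.579×10^6 Pa = 8.579 MPa
diorite: 2790 kg/m³ × 9.81 m/s² × 18200 m = 4.981×10^8 Pa = 498.1 MPa
Total = 9.642 + 9.226 + 8.579 + 498.1 = 525.58 MPa
Pore pressure P_p = λ·σ_v = 0.4 × 525.6 MPa = 210.2 MPa
Effective stress σ' = σ_v − P_p = 525.6 − 210.2 = 315.35 MPa = 0.31535 GPa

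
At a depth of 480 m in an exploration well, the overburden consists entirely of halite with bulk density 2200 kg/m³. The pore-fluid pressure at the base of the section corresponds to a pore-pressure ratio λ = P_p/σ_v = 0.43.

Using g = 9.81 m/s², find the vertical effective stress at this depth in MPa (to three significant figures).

Overburden (lithostatic) stress σ_v:
halite: 2200 kg/m³ × 9.81 m/s² × 480 m = 1.036×10^7 Pa = 10.36 MPa
Pore pressure P_p = λ·σ_v = 0.43 × 10.36 MPa = 4.455 MPa
Effective stress σ' = σ_v − P_p = 10.36 − 4.455 = 5.9048 MPa

5.90 MPa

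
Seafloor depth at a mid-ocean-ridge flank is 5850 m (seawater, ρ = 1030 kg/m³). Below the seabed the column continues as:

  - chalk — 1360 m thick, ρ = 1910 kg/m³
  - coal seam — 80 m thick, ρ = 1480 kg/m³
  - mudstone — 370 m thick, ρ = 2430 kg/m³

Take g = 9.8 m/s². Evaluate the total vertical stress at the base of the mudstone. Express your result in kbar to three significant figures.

0.945 kbar

seawater: 1030 kg/m³ × 9.8 m/s² × 5850 m = 5.905×10^7 Pa = 0.5905 kbar
chalk: 1910 kg/m³ × 9.8 m/s² × 1360 m = 2.546×10^7 Pa = 0.2546 kbar
coal seam: 1480 kg/m³ × 9.8 m/s² × 80 m = 1.160×10^6 Pa = 0.01160 kbar
mudstone: 2430 kg/m³ × 9.8 m/s² × 370 m = 8.811×10^6 Pa = 0.08811 kbar
Total = 0.5905 + 0.2546 + 0.01160 + 0.08811 = 0.94478 kbar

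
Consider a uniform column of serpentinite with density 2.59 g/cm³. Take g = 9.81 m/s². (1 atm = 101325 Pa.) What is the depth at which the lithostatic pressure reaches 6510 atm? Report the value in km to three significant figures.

h = P/(ρg) = 6510 atm / (2590 kg/m³ × 9.81 m/s²) = 6.596×10^8 Pa / 25408 Pa/m = 25961 m
= 25.961 km

26.0 km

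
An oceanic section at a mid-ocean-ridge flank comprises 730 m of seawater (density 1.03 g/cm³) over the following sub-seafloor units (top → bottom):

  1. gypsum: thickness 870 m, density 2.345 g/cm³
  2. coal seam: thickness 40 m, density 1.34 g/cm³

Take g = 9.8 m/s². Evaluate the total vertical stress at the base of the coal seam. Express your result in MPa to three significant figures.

seawater: 1030 kg/m³ × 9.8 m/s² × 730 m = 7.369×10^6 Pa = 7.369 MPa
gypsum: 2345 kg/m³ × 9.8 m/s² × 870 m = 1.999×10^7 Pa = 19.99 MPa
coal seam: 1340 kg/m³ × 9.8 m/s² × 40 m = 5.253×10^5 Pa = 0.5253 MPa
Total = 7.369 + 19.99 + 0.5253 = 27.887 MPa

27.9 MPa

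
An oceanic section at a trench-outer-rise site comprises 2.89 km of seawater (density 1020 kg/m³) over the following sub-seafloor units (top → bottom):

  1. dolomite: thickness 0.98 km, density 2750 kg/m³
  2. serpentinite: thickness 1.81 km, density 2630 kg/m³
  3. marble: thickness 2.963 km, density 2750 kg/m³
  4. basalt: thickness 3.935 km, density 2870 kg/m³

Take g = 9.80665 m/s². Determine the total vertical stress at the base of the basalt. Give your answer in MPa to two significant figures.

seawater: 1020 kg/m³ × 9.80665 m/s² × 2890 m = 2.891×10^7 Pa = 28.91 MPa
dolomite: 2750 kg/m³ × 9.80665 m/s² × 980 m = 2.643×10^7 Pa = 26.43 MPa
serpentinite: 2630 kg/m³ × 9.80665 m/s² × 1810 m = 4.668×10^7 Pa = 46.68 MPa
marble: 2750 kg/m³ × 9.80665 m/s² × 2963 m = 7.991×10^7 Pa = 79.91 MPa
basalt: 2870 kg/m³ × 9.80665 m/s² × 3935 m = 1.108×10^8 Pa = 110.8 MPa
Total = 28.91 + 26.43 + 46.68 + 79.91 + 110.8 = 292.68 MPa

290 MPa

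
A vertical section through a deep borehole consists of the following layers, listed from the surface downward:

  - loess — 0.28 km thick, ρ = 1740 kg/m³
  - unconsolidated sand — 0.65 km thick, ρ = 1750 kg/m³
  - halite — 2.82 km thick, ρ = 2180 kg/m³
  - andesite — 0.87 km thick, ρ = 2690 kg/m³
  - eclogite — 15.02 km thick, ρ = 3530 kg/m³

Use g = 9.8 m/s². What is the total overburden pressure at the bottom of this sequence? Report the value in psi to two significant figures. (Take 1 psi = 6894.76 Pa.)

90000 psi

loess: 1740 kg/m³ × 9.8 m/s² × 280 m = 4.775×10^6 Pa = 692.5 psi
unconsolidated sand: 1750 kg/m³ × 9.8 m/s² × 650 m = 1.115×10^7 Pa = 1617 psi
halite: 2180 kg/m³ × 9.8 m/s² × 2820 m = 6.025×10^7 Pa = 8738 psi
andesite: 2690 kg/m³ × 9.8 m/s² × 870 m = 2.293×10^7 Pa = 3326 psi
eclogite: 3530 kg/m³ × 9.8 m/s² × 15020 m = 5.196×10^8 Pa = 75362 psi
Total = 692.5 + 1617 + 8738 + 3326 + 75362 = 89736 psi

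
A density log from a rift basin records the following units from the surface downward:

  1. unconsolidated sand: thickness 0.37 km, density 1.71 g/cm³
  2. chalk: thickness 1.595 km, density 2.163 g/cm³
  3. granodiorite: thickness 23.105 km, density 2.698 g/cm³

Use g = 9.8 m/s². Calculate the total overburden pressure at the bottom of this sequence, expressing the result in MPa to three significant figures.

unconsolidated sand: 1710 kg/m³ × 9.8 m/s² × 370 m = 6.200×10^6 Pa = 6.200 MPa
chalk: 2163 kg/m³ × 9.8 m/s² × 1595 m = 3.381×10^7 Pa = 33.81 MPa
granodiorite: 2698 kg/m³ × 9.8 m/s² × 23105 m = 6.109×10^8 Pa = 610.9 MPa
Total = 6.200 + 33.81 + 610.9 = 650.92 MPa

651 MPa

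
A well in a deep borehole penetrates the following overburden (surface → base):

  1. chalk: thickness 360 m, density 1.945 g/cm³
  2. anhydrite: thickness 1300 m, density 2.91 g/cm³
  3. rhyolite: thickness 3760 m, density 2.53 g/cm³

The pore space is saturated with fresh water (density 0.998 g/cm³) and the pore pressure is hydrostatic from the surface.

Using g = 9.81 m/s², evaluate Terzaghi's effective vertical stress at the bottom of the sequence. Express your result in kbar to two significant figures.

Overburden (lithostatic) stress σ_v:
chalk: 1945 kg/m³ × 9.81 m/s² × 360 m = 6.869×10^6 Pa = 6.869 MPa
anhydrite: 2910 kg/m³ × 9.81 m/s² × 1300 m = 3.711×10^7 Pa = 37.11 MPa
rhyolite: 2530 kg/m³ × 9.81 m/s² × 3760 m = 9.332×10^7 Pa = 93.32 MPa
Total = 6.869 + 37.11 + 93.32 = 137.30 MPa
Pore pressure P_p = 998 kg/m³ × 9.81 m/s² × 5420 m = 5.306×10^7 Pa = 53.06 MPa
Effective stress σ' = σ_v − P_p = 137.3 − 53.06 = 84.237 MPa = 0.84237 kbar

0.84 kbar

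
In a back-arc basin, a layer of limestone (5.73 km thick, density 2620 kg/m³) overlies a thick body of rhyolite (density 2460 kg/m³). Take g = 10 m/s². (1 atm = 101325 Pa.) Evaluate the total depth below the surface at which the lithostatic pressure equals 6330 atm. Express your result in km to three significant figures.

25.7 km

Pressure at base of upper layers: 2620×10×5730 = 1.501×10^8 Pa = 1482 atm
Remaining pressure to be supplied by rhyolite: 6.414×10^8 − 1.501×10^8 = 4.913×10^8 Pa
Additional depth in rhyolite = 4.913×10^8 Pa / (2460 kg/m³ × 10 m/s²) = 19970 m
Total depth = 5730 m + 19970 m = 25700 m
= 25.700 km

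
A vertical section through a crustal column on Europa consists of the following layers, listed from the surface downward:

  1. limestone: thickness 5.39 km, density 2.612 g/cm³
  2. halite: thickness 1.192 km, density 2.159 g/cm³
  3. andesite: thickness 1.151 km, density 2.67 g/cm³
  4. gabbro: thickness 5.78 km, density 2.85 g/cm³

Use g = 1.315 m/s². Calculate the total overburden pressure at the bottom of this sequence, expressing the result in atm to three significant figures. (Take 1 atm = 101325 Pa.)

470 atm

limestone: 2612 kg/m³ × 1.315 m/s² × 5390 m = 1.851×10^7 Pa = 182.7 atm
halite: 2159 kg/m³ × 1.315 m/s² × 1192 m = 3.384×10^6 Pa = 33.40 atm
andesite: 2670 kg/m³ × 1.315 m/s² × 1151 m = 4.041×10^6 Pa = 39.88 atm
gabbro: 2850 kg/m³ × 1.315 m/s² × 5780 m = 2.166×10^7 Pa = 213.8 atm
Total = 182.7 + 33.40 + 39.88 + 213.8 = 469.78 atm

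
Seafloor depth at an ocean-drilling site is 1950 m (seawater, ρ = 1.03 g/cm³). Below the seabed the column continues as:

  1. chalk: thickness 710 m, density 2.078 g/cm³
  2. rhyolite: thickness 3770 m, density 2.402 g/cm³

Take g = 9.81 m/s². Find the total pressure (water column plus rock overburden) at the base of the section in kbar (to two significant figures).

seawater: 1030 kg/m³ × 9.81 m/s² × 1950 m = 1.970×10^7 Pa = 0.1970 kbar
chalk: 2078 kg/m³ × 9.81 m/s² × 710 m = 1.447×10^7 Pa = 0.1447 kbar
rhyolite: 2402 kg/m³ × 9.81 m/s² × 3770 m = 8.883×10^7 Pa = 0.8883 kbar
Total = 0.1970 + 0.1447 + 0.8883 = 1.2301 kbar

1.2 kbar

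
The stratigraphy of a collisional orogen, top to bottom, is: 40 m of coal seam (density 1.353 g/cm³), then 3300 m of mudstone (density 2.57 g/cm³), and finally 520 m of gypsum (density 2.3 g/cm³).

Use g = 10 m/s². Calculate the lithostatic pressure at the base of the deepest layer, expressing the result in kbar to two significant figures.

0.97 kbar

coal seam: 1353 kg/m³ × 10 m/s² × 40 m = 5.412×10^5 Pa = 5.412×10^-3 kbar
mudstone: 2570 kg/m³ × 10 m/s² × 3300 m = 8.481×10^7 Pa = 0.8481 kbar
gypsum: 2300 kg/m³ × 10 m/s² × 520 m = 1.196×10^7 Pa = 0.1196 kbar
Total = 5.412×10^-3 + 0.8481 + 0.1196 = 0.97311 kbar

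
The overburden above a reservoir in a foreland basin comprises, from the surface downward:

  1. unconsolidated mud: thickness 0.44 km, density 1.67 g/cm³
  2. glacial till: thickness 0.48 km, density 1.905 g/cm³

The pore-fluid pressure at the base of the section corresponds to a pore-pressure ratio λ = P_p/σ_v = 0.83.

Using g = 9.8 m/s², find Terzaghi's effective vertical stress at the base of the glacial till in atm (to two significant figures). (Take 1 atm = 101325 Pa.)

27 atm

Overburden (lithostatic) stress σ_v:
unconsolidated mud: 1670 kg/m³ × 9.8 m/s² × 440 m = 7.201×10^6 Pa = 7.201 MPa
glacial till: 1905 kg/m³ × 9.8 m/s² × 480 m = 8.961×10^6 Pa = 8.961 MPa
Total = 7.201 + 8.961 = 16.162 MPa
Pore pressure P_p = λ·σ_v = 0.83 × 16.16 MPa = 13.41 MPa
Effective stress σ' = σ_v − P_p = 16.16 − 13.41 = 2.7476 MPa = 27.116 atm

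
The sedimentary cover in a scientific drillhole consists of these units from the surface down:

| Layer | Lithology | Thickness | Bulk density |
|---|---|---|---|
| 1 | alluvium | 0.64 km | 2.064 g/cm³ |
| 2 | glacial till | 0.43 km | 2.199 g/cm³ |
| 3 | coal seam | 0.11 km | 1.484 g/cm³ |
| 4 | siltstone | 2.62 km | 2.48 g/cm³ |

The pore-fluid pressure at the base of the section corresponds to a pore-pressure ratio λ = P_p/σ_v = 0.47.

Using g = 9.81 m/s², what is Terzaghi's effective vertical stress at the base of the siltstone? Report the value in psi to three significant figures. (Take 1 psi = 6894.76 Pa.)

6730 psi

Overburden (lithostatic) stress σ_v:
alluvium: 2064 kg/m³ × 9.81 m/s² × 640 m = 1.296×10^7 Pa = 12.96 MPa
glacial till: 2199 kg/m³ × 9.81 m/s² × 430 m = 9.276×10^6 Pa = 9.276 MPa
coal seam: 1484 kg/m³ × 9.81 m/s² × 110 m = 1.601×10^6 Pa = 1.601 MPa
siltstone: 2480 kg/m³ × 9.81 m/s² × 2620 m = 6.374×10^7 Pa = 63.74 MPa
Total = 12.96 + 9.276 + 1.601 + 63.74 = 87.577 MPa
Pore pressure P_p = λ·σ_v = 0.47 × 87.58 MPa = 41.16 MPa
Effective stress σ' = σ_v − P_p = 87.58 − 41.16 = 46.416 MPa = 6732.1 psi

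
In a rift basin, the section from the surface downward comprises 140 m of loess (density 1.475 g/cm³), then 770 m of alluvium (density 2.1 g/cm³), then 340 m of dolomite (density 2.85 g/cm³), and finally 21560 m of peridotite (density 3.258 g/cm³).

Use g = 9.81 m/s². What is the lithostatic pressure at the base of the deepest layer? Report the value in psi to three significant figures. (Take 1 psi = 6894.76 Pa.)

loess: 1475 kg/m³ × 9.81 m/s² × 140 m = 2.026×10^6 Pa = 293.8 psi
alluvium: 2100 kg/m³ × 9.81 m/s² × 770 m = 1.586×10^7 Pa = 2301 psi
dolomite: 2850 kg/m³ × 9.81 m/s² × 340 m = 9.506×10^6 Pa = 1379 psi
peridotite: 3258 kg/m³ × 9.81 m/s² × 21560 m = 6.891×10^8 Pa = 99942 psi
Total = 293.8 + 2301 + 1379 + 99942 = 1.0392×10^5 psi

104000 psi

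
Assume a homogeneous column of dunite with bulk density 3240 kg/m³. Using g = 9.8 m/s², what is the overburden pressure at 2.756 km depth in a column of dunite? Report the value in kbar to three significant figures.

dunite: 3240 kg/m³ × 9.8 m/s² × 2756 m = 8.751×10^7 Pa = 0.8751 kbar

0.875 kbar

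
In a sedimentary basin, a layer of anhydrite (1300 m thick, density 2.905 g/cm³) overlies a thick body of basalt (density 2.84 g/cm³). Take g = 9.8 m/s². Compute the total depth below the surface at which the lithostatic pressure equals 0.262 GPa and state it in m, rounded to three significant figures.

Pressure at base of upper layers: 2905×9.8×1300 = 3.701×10^7 Pa = 0.03701 GPa
Remaining pressure to be supplied by basalt: 2.620×10^8 − 3.701×10^7 = 2.250×10^8 Pa
Additional depth in basalt = 2.250×10^8 Pa / (2840 kg/m³ × 9.8 m/s²) = 8083.9 m
Total depth = 1300 m + 8083.9 m = 9383.9 m

9380 m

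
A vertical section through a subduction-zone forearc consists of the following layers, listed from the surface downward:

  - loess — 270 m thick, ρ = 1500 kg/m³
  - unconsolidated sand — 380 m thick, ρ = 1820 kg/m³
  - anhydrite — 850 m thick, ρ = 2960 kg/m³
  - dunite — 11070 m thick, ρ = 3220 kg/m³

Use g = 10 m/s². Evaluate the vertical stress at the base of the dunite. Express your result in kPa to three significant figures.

393000 kPa

loess: 1500 kg/m³ × 10 m/s² × 270 m = 4.050×10^6 Pa = 4050 kPa
unconsolidated sand: 1820 kg/m³ × 10 m/s² × 380 m = 6.916×10^6 Pa = 6916 kPa
anhydrite: 2960 kg/m³ × 10 m/s² × 850 m = 2.516×10^7 Pa = 25160 kPa
dunite: 3220 kg/m³ × 10 m/s² × 11070 m = 3.565×10^8 Pa = 3.565×10^5 kPa
Total = 4050 + 6916 + 25160 + 3.565×10^5 = 3.9258×10^5 kPa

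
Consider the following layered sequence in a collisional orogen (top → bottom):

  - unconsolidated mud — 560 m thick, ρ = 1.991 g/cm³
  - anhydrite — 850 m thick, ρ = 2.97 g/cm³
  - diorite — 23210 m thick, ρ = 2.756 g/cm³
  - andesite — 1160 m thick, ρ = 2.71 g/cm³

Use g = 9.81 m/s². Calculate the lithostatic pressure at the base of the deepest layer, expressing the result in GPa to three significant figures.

unconsolidated mud: 1991 kg/m³ × 9.81 m/s² × 560 m = 1.094×10^7 Pa = 0.01094 GPa
anhydrite: 2970 kg/m³ × 9.81 m/s² × 850 m = 2.477×10^7 Pa = 0.02477 GPa
diorite: 2756 kg/m³ × 9.81 m/s² × 23210 m = 6.275×10^8 Pa = 0.6275 GPa
andesite: 2710 kg/m³ × 9.81 m/s² × 1160 m = 3.084×10^7 Pa = 0.03084 GPa
Total = 0.01094 + 0.02477 + 0.6275 + 0.03084 = 0.69406 GPa

0.694 GPa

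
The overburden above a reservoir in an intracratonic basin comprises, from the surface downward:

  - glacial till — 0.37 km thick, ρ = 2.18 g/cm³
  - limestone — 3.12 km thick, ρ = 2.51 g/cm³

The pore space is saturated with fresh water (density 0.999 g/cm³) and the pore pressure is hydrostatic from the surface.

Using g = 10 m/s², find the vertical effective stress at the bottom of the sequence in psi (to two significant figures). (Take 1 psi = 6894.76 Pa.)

Overburden (lithostatic) stress σ_v:
glacial till: 2180 kg/m³ × 10 m/s² × 370 m = 8.066×10^6 Pa = 8.066 MPa
limestone: 2510 kg/m³ × 10 m/s² × 3120 m = 7.831×10^7 Pa = 78.31 MPa
Total = 8.066 + 78.31 = 86.378 MPa
Pore pressure P_p = 999 kg/m³ × 10 m/s² × 3490 m = 3.487×10^7 Pa = 34.87 MPa
Effective stress σ' = σ_v − P_p = 86.38 − 34.87 = 51.513 MPa = 7471.3 psi

7500 psi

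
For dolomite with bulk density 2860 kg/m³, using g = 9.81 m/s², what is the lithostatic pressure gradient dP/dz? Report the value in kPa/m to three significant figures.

dP/dz = ρg = 2860 kg/m³ × 9.81 m/s² = 28057 Pa/m
= 28057 Pa/m × (1 kPa/m / 1000.0 Pa/m) = 28.057 kPa/m

28.1 kPa/m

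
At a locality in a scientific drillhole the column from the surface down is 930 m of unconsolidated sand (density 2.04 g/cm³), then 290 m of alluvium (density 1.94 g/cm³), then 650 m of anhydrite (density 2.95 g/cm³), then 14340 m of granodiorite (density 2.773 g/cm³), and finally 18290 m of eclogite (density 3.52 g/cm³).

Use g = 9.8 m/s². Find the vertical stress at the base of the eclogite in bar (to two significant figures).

11000 bar

unconsolidated sand: 2040 kg/m³ × 9.8 m/s² × 930 m = 1.859×10^7 Pa = 185.9 bar
alluvium: 1940 kg/m³ × 9.8 m/s² × 290 m = 5.513×10^6 Pa = 55.13 bar
anhydrite: 2950 kg/m³ × 9.8 m/s² × 650 m = 1.879×10^7 Pa = 187.9 bar
granodiorite: 2773 kg/m³ × 9.8 m/s² × 14340 m = 3.897×10^8 Pa = 3897 bar
eclogite: 3520 kg/m³ × 9.8 m/s² × 18290 m = 6.309×10^8 Pa = 6309 bar
Total = 185.9 + 55.13 + 187.9 + 3897 + 6309 = 10635 bar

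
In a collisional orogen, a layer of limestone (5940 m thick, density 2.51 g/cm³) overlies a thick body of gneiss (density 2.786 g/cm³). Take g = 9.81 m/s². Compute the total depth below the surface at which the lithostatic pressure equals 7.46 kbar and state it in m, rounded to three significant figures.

Pressure at base of upper layers: 2510×9.81×5940 = 1.463×10^8 Pa = 1.463 kbar
Remaining pressure to be supplied by gneiss: 7.460×10^8 − 1.463×10^8 = 5.997×10^8 Pa
Additional depth in gneiss = 5.997×10^8 Pa / (2786 kg/m³ × 9.81 m/s²) = 21944 m
Total depth = 5940 m + 21944 m = 27884 m

27900 m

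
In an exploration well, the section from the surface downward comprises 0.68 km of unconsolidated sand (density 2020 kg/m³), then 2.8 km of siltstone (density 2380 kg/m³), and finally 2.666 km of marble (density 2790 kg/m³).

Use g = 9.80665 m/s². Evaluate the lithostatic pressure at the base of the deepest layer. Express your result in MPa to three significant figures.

unconsolidated sand: 2020 kg/m³ × 9.80665 m/s² × 680 m = 1.347×10^7 Pa = 13.47 MPa
siltstone: 2380 kg/m³ × 9.80665 m/s² × 2800 m = 6.535×10^7 Pa = 65.35 MPa
marble: 2790 kg/m³ × 9.80665 m/s² × 2666 m = 7.294×10^7 Pa = 72.94 MPa
Total = 13.47 + 65.35 + 72.94 = 151.77 MPa

152 MPa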